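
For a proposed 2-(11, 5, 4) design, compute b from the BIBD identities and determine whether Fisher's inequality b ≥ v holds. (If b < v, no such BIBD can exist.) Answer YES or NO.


b = λv(v − 1)/(k(k − 1)) = 4·11·10/(5·4) = 440/20 = 22.
Compare with v = 11: b ≥ v, so Fisher's inequality holds.

YES


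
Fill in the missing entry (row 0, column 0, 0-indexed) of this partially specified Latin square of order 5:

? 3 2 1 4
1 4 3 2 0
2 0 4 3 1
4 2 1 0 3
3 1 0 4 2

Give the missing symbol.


Row 0 contains symbols [1, 2, 3, 4] — missing [0].
Column 0 contains symbols [1, 2, 3, 4] — missing [0].
The missing symbol must appear in both missing sets; intersection = [0].
Therefore the hidden value is 0.

Missing value = 0.


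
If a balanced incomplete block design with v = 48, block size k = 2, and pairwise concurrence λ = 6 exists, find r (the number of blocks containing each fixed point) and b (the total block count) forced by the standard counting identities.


Any 2-(v, k, λ) BIBD satisfies two necessary conditions:
  (i)  Each point sits in r blocks, and counting incidences through any fixed point gives r(k − 1) = λ(v − 1), so r = λ(v − 1)/(k − 1).
  (ii) Total incidences bk = vr, so b = vr/k.
Step 1: r = λ(v − 1)/(k − 1) = 6·(48 − 1)/(2 − 1) = 6·47/1 = 282/1 = 282.
Step 2: b = vr/k = 48·282/2 = 13536/2 = 6768.
Check integrality: r = 282 ∈ Z ✓, b = 6768 ∈ Z ✓.
(These identities are necessary conditions: they determine r and b for any design with these parameters, but do not by themselves prove that one exists.)

r = 282, b = 6768.


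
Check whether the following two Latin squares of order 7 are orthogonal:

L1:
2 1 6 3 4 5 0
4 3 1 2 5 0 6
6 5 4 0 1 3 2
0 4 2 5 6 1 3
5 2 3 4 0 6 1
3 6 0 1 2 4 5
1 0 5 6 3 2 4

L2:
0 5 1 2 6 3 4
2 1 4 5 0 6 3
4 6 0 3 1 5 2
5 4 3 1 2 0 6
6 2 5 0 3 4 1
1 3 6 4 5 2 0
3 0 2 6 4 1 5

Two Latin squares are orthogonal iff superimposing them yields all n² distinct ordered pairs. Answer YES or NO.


Form the n² = 49 superimposed pairs (L1[i][j], L2[i][j]), row by row (rows and columns indexed from 0):
row 0: (2,0) (1,5) (6,1) (3,2) (4,6) (5,3) (0,4)
row 1: (4,2) (3,1) (1,4) (2,5) (5,0) (0,6) (6,3)
row 2: (6,4) (5,6) (4,0) (0,3) (1,1) (3,5) (2,2)
row 3: (0,5) (4,4) (2,3) (5,1) (6,2) (1,0) (3,6)
row 4: (5,6) (2,2) (3,5) (4,0) (0,3) (6,4) (1,1)
row 5: (3,1) (6,3) (0,6) (1,4) (2,5) (4,2) (5,0)
row 6: (1,3) (0,0) (5,2) (6,6) (3,4) (2,1) (4,5)
Orthogonality requires all 49 pairs distinct.
But the pair (5,6) repeats: cell (2,1) has L1 = 5, L2 = 6, and cell (4,0) has L1 = 5, L2 = 6.
A repeated pair means some other pair never occurs (only 35 distinct pairs out of 49), so the squares are not orthogonal.
Conclusion: NO.

NO


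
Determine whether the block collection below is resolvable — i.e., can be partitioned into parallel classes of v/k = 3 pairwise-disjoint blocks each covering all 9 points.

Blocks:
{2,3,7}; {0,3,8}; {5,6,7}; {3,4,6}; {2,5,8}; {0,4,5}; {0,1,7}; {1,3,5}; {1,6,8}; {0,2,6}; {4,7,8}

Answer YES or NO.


v = 9, block size k = 3, number of blocks = 11.
For resolvability, blocks must partition into parallel classes of size v/k = 3.
Total blocks must therefore be a multiple of 3: 11 = 3·3 + 2 ⇒ not divisible ✗.
Resolvable? NO.

NO


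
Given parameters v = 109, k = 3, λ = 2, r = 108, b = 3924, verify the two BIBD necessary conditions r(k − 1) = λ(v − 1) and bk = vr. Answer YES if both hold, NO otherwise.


Condition (i): r(k − 1) = 108·2 = 216; λ(v − 1) = 2·108 = 216. Match? YES.
Condition (ii): bk = 3924·3 = 11772; vr = 109·108 = 11772. Match? YES.
Both conditions hold? YES.

YES


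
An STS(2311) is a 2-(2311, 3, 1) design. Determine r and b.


An STS(v) is a 2-(v, 3, 1) BIBD: block size k = 3, λ = 1.
Replication: r(k − 1) = λ(v − 1) ⇒ r·2 = 2311 − 1 = 2310 ⇒ r = 1155.
Block count: b = v(v − 1)/6 = 2311·2310/6 = 5338410/6 = 889735.

r = 1155, b = 889735.


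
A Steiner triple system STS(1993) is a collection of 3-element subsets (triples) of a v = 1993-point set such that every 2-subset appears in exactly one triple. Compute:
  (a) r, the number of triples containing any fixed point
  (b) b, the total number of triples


An STS(v) is a 2-(v, 3, 1) BIBD: block size k = 3, λ = 1.
Replication: r(k − 1) = λ(v − 1) ⇒ r·2 = 1993 − 1 = 1992 ⇒ r = 996.
Block count: bk = vr ⇒ b·3 = 1993·996 = 1985028 ⇒ b = 661676.

r = 996, b = 661676.


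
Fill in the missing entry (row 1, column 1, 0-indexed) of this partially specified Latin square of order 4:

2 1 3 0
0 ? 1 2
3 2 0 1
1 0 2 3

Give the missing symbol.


Row 1 contains symbols [0, 1, 2] — missing [3].
Column 1 contains symbols [0, 1, 2] — missing [3].
The missing symbol must appear in both missing sets; intersection = [3].
Therefore the hidden value is 3.

Missing value = 3.


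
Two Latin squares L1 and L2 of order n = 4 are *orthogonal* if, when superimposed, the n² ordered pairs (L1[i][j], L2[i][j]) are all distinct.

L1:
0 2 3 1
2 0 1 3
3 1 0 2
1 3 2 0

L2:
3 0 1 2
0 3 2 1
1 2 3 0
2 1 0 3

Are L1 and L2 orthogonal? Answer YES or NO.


Form the n² = 16 superimposed pairs (L1[i][j], L2[i][j]), row by row (rows and columns indexed from 0):
row 0: (0,3) (2,0) (3,1) (1,2)
row 1: (2,0) (0,3) (1,2) (3,1)
row 2: (3,1) (1,2) (0,3) (2,0)
row 3: (1,2) (3,1) (2,0) (0,3)
Orthogonality requires all 16 pairs distinct.
But the pair (2,0) repeats: cell (0,1) has L1 = 2, L2 = 0, and cell (1,0) has L1 = 2, L2 = 0.
A repeated pair means some other pair never occurs (only 4 distinct pairs out of 16), so the squares are not orthogonal.
Conclusion: NO.

NO


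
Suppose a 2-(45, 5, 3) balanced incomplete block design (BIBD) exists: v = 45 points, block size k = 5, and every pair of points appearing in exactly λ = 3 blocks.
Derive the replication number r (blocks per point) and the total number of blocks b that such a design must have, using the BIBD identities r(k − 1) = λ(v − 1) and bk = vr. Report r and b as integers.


Any 2-(v, k, λ) BIBD satisfies two necessary conditions:
  (i)  Each point sits in r blocks, and counting incidences through any fixed point gives r(k − 1) = λ(v − 1), so r = λ(v − 1)/(k − 1).
  (ii) Total incidences bk = vr, so b = vr/k.
Step 1: r = λ(v − 1)/(k − 1) = 3·(45 − 1)/(5 − 1) = 3·44/4 = 132/4 = 33.
Step 2: b = vr/k = 45·33/5 = 1485/5 = 297.
Check integrality: r = 33 ∈ Z ✓, b = 297 ∈ Z ✓.
(These identities are necessary conditions: they determine r and b for any design with these parameters, but do not by themselves prove that one exists.)

r = 33, b = 297.


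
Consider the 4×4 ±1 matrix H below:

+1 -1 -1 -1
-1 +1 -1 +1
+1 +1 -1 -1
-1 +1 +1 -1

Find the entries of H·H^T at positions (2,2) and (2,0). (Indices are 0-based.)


Row 0 of H: [1, -1, -1, -1].
Row 2 of H: [1, 1, -1, -1].
(H·H^T)[2][2] = Σ_j H[2][j]·H[2][j] = (1)² + (1)² + (-1)² + (-1)² = 1 + 1 + 1 + 1 = 4.
(H·H^T)[2][0] = Σ_j H[2][j]·H[0][j] = (1)·(1) + (1)·(-1) + (-1)·(-1) + (-1)·(-1) = 1 + -1 + 1 + 1 = 2.
Rows 2 and 0 are not orthogonal (dot product = 2 ≠ 0), so H is not a Hadamard matrix.

(2,2) entry = 4; (2,0) entry = 2.


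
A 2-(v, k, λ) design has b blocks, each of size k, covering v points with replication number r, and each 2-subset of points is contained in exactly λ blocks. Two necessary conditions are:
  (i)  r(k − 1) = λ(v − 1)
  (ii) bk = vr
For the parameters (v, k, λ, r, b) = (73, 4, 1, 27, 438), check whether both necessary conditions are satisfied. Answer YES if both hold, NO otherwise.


Condition (i): r(k − 1) = 27·3 = 81; λ(v − 1) = 1·72 = 72. Match? NO.
Condition (ii): bk = 438·4 = 1752; vr = 73·27 = 1971. Match? NO.
Both conditions hold? NO.

NO


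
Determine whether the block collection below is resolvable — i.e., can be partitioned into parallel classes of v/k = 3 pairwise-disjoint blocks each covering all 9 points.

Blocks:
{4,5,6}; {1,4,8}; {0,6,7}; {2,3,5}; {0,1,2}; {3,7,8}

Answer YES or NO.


v = 9, block size k = 3, number of blocks = 6.
For resolvability, blocks must partition into parallel classes of size v/k = 3.
Total blocks must therefore be a multiple of 3: 6 = 3·2 + 0 ⇒ divisible ✓.
Greedy packing gives 2 candidate class(es). Each should be a full parallel class (size 3, covers all 9 points).
  Class 1 (3 blocks): {4,5,6}; {0,1,2}; {3,7,8}. Points covered: [0, 1, 2, 3, 4, 5, 6, 7, 8].
  Class 2 (3 blocks): {1,4,8}; {0,6,7}; {2,3,5}. Points covered: [0, 1, 2, 3, 4, 5, 6, 7, 8].
All classes full (size 3)? YES. All classes cover every point? YES.
Resolvable? YES.

YES


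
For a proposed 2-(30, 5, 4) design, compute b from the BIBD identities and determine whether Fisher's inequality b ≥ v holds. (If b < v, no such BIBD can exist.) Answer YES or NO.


b = λv(v − 1)/(k(k − 1)) = 4·30·29/(5·4) = 3480/20 = 174.
Compare with v = 30: b ≥ v, so Fisher's inequality holds.

YES


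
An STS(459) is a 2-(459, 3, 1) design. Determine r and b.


An STS(v) is a 2-(v, 3, 1) BIBD: block size k = 3, λ = 1.
Replication: r(k − 1) = λ(v − 1) ⇒ r·2 = 459 − 1 = 458 ⇒ r = 229.
Block count: b = v(v − 1)/6 = 459·458/6 = 210222/6 = 35037.

r = 229, b = 35037.


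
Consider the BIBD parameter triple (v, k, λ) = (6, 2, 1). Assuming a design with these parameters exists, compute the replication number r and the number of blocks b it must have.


Any 2-(v, k, λ) BIBD satisfies two necessary conditions:
  (i)  Each point sits in r blocks, and counting incidences through any fixed point gives r(k − 1) = λ(v − 1), so r = λ(v − 1)/(k − 1).
  (ii) Total incidences bk = vr, so b = vr/k.
Step 1: r = λ(v − 1)/(k − 1) = 1·(6 − 1)/(2 − 1) = 1·5/1 = 5/1 = 5.
Step 2: b = vr/k = 6·5/2 = 30/2 = 15.
Check integrality: r = 5 ∈ Z ✓, b = 15 ∈ Z ✓.
(These identities are necessary conditions: they determine r and b for any design with these parameters, but do not by themselves prove that one exists.)

r = 5, b = 15.


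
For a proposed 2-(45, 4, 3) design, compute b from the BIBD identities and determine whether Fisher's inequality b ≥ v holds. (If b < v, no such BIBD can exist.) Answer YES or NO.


r = λ(v − 1)/(k − 1) = 3·44/3 = 44.
b = vr/k = 45·44/4 = 495.
Fisher's inequality: b ≥ v ⇔ 495 ≥ 45? YES.

YES


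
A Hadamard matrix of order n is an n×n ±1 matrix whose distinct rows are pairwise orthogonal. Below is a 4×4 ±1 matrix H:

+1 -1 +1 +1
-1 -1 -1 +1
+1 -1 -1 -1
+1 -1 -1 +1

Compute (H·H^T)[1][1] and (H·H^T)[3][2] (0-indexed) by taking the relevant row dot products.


Row 1 of H: [-1, -1, -1, 1].
Row 2 of H: [1, -1, -1, -1].
Row 3 of H: [1, -1, -1, 1].
(H·H^T)[1][1] = Σ_j H[1][j]·H[1][j] = (-1)² + (-1)² + (-1)² + (1)² = 1 + 1 + 1 + 1 = 4.
(H·H^T)[3][2] = Σ_j H[3][j]·H[2][j] = (1)·(1) + (-1)·(-1) + (-1)·(-1) + (1)·(-1) = 1 + 1 + 1 + -1 = 2.
Rows 3 and 2 are not orthogonal (dot product = 2 ≠ 0), so H is not a Hadamard matrix.

(1,1) entry = 4; (3,2) entry = 2.


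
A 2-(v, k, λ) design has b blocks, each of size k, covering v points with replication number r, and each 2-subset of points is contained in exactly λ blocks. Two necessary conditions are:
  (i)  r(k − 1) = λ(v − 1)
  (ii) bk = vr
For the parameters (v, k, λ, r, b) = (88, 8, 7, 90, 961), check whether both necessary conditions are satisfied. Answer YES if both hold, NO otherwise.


Condition (i): r(k − 1) = 90·7 = 630; λ(v − 1) = 7·87 = 609. Match? NO.
Condition (ii): bk = 961·8 = 7688; vr = 88·90 = 7920. Match? NO.
Both conditions hold? NO.

NO


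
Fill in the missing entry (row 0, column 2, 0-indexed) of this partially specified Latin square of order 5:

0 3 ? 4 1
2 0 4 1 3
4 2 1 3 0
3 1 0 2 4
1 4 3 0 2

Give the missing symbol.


Row 0 contains symbols [0, 1, 3, 4] — missing [2].
Column 2 contains symbols [0, 1, 3, 4] — missing [2].
The missing symbol must appear in both missing sets; intersection = [2].
Therefore the hidden value is 2.

Missing value = 2.


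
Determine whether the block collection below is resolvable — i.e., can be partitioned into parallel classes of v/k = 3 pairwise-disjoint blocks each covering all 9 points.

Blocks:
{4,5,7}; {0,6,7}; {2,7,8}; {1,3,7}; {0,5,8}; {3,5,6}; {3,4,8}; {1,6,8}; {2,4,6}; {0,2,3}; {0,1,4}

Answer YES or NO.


v = 9, block size k = 3, number of blocks = 11.
For resolvability, blocks must partition into parallel classes of size v/k = 3.
Total blocks must therefore be a multiple of 3: 11 = 3·3 + 2 ⇒ not divisible ✗.
Resolvable? NO.

NO


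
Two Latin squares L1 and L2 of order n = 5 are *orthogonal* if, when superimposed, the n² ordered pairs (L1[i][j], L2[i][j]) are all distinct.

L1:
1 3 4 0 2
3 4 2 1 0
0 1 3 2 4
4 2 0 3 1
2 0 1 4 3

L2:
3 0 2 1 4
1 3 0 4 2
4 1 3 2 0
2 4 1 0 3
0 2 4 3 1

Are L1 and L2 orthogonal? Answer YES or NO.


Form the n² = 25 superimposed pairs (L1[i][j], L2[i][j]), row by row (rows and columns indexed from 0):
row 0: (1,3) (3,0) (4,2) (0,1) (2,4)
row 1: (3,1) (4,3) (2,0) (1,4) (0,2)
row 2: (0,4) (1,1) (3,3) (2,2) (4,0)
row 3: (4,2) (2,4) (0,1) (3,0) (1,3)
row 4: (2,0) (0,2) (1,4) (4,3) (3,1)
Orthogonality requires all 25 pairs distinct.
But the pair (4,2) repeats: cell (0,2) has L1 = 4, L2 = 2, and cell (3,0) has L1 = 4, L2 = 2.
A repeated pair means some other pair never occurs (only 15 distinct pairs out of 25), so the squares are not orthogonal.
Conclusion: NO.

NO


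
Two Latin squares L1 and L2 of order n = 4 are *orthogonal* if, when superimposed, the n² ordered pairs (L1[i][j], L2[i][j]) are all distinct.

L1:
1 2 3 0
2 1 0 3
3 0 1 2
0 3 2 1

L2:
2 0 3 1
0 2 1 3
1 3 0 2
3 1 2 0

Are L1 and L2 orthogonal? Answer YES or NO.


Form the n² = 16 superimposed pairs (L1[i][j], L2[i][j]), row by row (rows and columns indexed from 0):
row 0: (1,2) (2,0) (3,3) (0,1)
row 1: (2,0) (1,2) (0,1) (3,3)
row 2: (3,1) (0,3) (1,0) (2,2)
row 3: (0,3) (3,1) (2,2) (1,0)
Orthogonality requires all 16 pairs distinct.
But the pair (2,0) repeats: cell (0,1) has L1 = 2, L2 = 0, and cell (1,0) has L1 = 2, L2 = 0.
A repeated pair means some other pair never occurs (only 8 distinct pairs out of 16), so the squares are not orthogonal.
Conclusion: NO.

NO


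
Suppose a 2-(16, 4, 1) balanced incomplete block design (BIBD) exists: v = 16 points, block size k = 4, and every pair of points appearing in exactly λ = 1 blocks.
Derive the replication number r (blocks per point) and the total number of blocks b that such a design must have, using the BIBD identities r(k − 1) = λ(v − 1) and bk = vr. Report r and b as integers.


Any 2-(v, k, λ) BIBD satisfies two necessary conditions:
  (i)  Each point sits in r blocks, and counting incidences through any fixed point gives r(k − 1) = λ(v − 1), so r = λ(v − 1)/(k − 1).
  (ii) Total incidences bk = vr, so b = vr/k.
Step 1: r = λ(v − 1)/(k − 1) = 1·(16 − 1)/(4 − 1) = 1·15/3 = 15/3 = 5.
Step 2: b = vr/k = 16·5/4 = 80/4 = 20.
Check integrality: r = 5 ∈ Z ✓, b = 20 ∈ Z ✓.
(These identities are necessary conditions: they determine r and b for any design with these parameters, but do not by themselves prove that one exists.)

r = 5, b = 20.


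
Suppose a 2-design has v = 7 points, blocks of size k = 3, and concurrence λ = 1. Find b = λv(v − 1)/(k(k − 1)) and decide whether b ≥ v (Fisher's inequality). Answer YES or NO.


r = λ(v − 1)/(k − 1) = 1·6/2 = 3.
b = vr/k = 7·3/3 = 7.
Fisher's inequality: b ≥ v ⇔ 7 ≥ 7? YES.

YES


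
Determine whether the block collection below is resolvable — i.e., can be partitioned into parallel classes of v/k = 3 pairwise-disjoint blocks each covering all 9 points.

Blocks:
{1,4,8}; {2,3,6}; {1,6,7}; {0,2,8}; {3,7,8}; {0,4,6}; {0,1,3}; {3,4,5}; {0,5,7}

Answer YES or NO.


v = 9, block size k = 3, number of blocks = 9.
For resolvability, blocks must partition into parallel classes of size v/k = 3.
Total blocks must therefore be a multiple of 3: 9 = 3·3 + 0 ⇒ divisible ✓.
Consider block {3,7,8}. The only other block(s) in the collection disjoint from it are {0,4,6} — just 1 block(s). Any parallel class containing {3,7,8} would need 2 other blocks each disjoint from it, so no parallel class of size 3 can contain {3,7,8}.
Since every block must belong to some parallel class in a resolution, the collection cannot be partitioned into parallel classes.
Resolvable? NO.

NO


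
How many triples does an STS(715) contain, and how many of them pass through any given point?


An STS(v) is a 2-(v, 3, 1) BIBD: block size k = 3, λ = 1.
Replication: r(k − 1) = λ(v − 1) ⇒ r·2 = 715 − 1 = 714 ⇒ r = 357.
Block count: b = v(v − 1)/6 = 715·714/6 = 510510/6 = 85085.
(Check via bk = vr: 85085·3 = 255255 = 715·357 = 255255 ✓.)

r = 357, b = 85085.


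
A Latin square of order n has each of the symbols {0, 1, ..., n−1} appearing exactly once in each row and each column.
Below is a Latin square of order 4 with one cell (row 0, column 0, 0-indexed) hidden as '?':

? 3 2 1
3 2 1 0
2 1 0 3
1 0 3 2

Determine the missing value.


Row 0 contains symbols [1, 2, 3] — missing [0].
Column 0 contains symbols [1, 2, 3] — missing [0].
The missing symbol must appear in both missing sets; intersection = [0].
Therefore the hidden value is 0.

Missing value = 0.


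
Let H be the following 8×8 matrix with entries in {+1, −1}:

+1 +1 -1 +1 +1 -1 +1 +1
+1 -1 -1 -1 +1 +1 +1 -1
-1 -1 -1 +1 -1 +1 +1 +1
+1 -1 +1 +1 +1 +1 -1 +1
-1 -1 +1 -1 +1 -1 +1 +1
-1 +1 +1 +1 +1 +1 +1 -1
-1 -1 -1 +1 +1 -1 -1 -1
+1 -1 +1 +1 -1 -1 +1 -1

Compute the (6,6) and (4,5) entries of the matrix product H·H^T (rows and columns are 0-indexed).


Row 4 of H: [-1, -1, 1, -1, 1, -1, 1, 1].
Row 5 of H: [-1, 1, 1, 1, 1, 1, 1, -1].
Row 6 of H: [-1, -1, -1, 1, 1, -1, -1, -1].
(H·H^T)[6][6] = Σ_j H[6][j]·H[6][j] = (-1)² + (-1)² + (-1)² + (1)² + (1)² + (-1)² + (-1)² + (-1)² = 1 + 1 + 1 + 1 + 1 + 1 + 1 + 1 = 8.
(H·H^T)[4][5] = Σ_j H[4][j]·H[5][j] = (-1)·(-1) + (-1)·(1) + (1)·(1) + (-1)·(1) + (1)·(1) + (-1)·(1) + (1)·(1) + (1)·(-1) = 1 + -1 + 1 + -1 + 1 + -1 + 1 + -1 = 0.
So rows 4 and 5 are orthogonal; the diagonal entry equals n = 8.

(6,6) entry = 8; (4,5) entry = 0.


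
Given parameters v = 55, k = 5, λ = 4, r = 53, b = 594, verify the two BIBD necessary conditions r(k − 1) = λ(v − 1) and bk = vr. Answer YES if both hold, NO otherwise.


Condition (i): r(k − 1) = 53·4 = 212; λ(v − 1) = 4·54 = 216. Match? NO.
Condition (ii): bk = 594·5 = 2970; vr = 55·53 = 2915. Match? NO.
Both conditions hold? NO.

NO


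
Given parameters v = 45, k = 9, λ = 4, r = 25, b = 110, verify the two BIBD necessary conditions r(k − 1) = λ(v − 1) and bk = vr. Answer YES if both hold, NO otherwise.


Condition (i): r(k − 1) = 25·8 = 200; λ(v − 1) = 4·44 = 176. Match? NO.
Condition (ii): bk = 110·9 = 990; vr = 45·25 = 1125. Match? NO.
Both conditions hold? NO.

NO


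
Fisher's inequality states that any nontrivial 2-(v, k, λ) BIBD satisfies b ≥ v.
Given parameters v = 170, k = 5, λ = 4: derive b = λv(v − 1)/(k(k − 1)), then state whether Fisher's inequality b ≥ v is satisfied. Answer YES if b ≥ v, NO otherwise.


r = λ(v − 1)/(k − 1) = 4·169/4 = 169.
b = vr/k = 170·169/5 = 5746.
Fisher's inequality: b ≥ v ⇔ 5746 ≥ 170? YES.

YES


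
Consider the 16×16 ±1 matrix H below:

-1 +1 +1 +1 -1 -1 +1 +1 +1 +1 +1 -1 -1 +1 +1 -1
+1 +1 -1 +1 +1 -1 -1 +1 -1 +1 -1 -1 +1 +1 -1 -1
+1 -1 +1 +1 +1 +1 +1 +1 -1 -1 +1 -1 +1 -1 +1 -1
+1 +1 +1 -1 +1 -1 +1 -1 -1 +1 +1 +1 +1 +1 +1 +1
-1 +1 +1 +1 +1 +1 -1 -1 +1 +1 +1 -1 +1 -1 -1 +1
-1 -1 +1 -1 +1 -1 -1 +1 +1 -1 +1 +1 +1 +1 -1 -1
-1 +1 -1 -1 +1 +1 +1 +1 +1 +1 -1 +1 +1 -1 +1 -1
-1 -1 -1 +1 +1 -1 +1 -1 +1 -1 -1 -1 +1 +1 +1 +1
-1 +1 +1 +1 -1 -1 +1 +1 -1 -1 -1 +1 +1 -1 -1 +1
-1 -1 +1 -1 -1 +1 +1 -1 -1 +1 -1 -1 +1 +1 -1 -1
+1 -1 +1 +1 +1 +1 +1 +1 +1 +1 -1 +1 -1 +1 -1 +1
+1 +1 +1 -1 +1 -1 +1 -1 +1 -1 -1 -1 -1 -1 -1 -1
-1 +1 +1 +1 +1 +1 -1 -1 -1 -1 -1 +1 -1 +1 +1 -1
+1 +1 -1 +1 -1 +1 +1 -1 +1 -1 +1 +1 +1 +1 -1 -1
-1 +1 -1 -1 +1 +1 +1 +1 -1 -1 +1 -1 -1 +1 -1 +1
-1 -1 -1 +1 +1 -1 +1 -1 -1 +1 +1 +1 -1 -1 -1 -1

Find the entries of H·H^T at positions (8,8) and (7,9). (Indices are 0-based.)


Row 7 of H: [-1, -1, -1, 1, 1, -1, 1, -1, 1, -1, -1, -1, 1, 1, 1, 1].
Row 8 of H: [-1, 1, 1, 1, -1, -1, 1, 1, -1, -1, -1, 1, 1, -1, -1, 1].
Row 9 of H: [-1, -1, 1, -1, -1, 1, 1, -1, -1, 1, -1, -1, 1, 1, -1, -1].
(H·H^T)[8][8] = Σ_j H[8][j]·H[8][j] = (-1)² + (1)² + (1)² + (1)² + (-1)² + (-1)² + (1)² + (1)² + (-1)² + (-1)² + (-1)² + (1)² + (1)² + (-1)² + (-1)² + (1)² = 1 + 1 + 1 + 1 + 1 + 1 + 1 + 1 + 1 + 1 + 1 + 1 + 1 + 1 + 1 + 1 = 16.
(H·H^T)[7][9] = Σ_j H[7][j]·H[9][j] = (-1)·(-1) + (-1)·(-1) + (-1)·(1) + (1)·(-1) + (1)·(-1) + (-1)·(1) + (1)·(1) + (-1)·(-1) + (1)·(-1) + (-1)·(1) + (-1)·(-1) + (-1)·(-1) + (1)·(1) + (1)·(1) + (1)·(-1) + (1)·(-1) = 1 + 1 + -1 + -1 + -1 + -1 + 1 + 1 + -1 + -1 + 1 + 1 + 1 + 1 + -1 + -1 = 0.
So rows 7 and 9 are orthogonal; the diagonal entry equals n = 16.

(8,8) entry = 16; (7,9) entry = 0.


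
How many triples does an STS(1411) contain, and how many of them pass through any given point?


An STS(v) is a 2-(v, 3, 1) BIBD: block size k = 3, λ = 1.
Replication: r(k − 1) = λ(v − 1) ⇒ r·2 = 1411 − 1 = 1410 ⇒ r = 705.
Block count: bk = vr ⇒ b·3 = 1411·705 = 994755 ⇒ b = 331585.

r = 705, b = 331585.


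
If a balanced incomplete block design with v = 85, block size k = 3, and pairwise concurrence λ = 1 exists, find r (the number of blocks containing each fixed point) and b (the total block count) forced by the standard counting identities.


Any 2-(v, k, λ) BIBD satisfies two necessary conditions:
  (i)  Each point sits in r blocks, and counting incidences through any fixed point gives r(k − 1) = λ(v − 1), so r = λ(v − 1)/(k − 1).
  (ii) Total incidences bk = vr, so b = vr/k.
Step 1: r = λ(v − 1)/(k − 1) = 1·(85 − 1)/(3 − 1) = 1·84/2 = 84/2 = 42.
Step 2: b = vr/k = 85·42/3 = 3570/3 = 1190.
Check integrality: r = 42 ∈ Z ✓, b = 1190 ∈ Z ✓.
(These identities are necessary conditions: they determine r and b for any design with these parameters, but do not by themselves prove that one exists.)

r = 42, b = 1190.


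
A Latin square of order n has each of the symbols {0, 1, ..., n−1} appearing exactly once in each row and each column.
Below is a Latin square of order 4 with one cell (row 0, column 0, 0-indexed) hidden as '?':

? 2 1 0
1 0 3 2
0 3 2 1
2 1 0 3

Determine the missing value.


Row 0 contains symbols [0, 1, 2] — missing [3].
Column 0 contains symbols [0, 1, 2] — missing [3].
The missing symbol must appear in both missing sets; intersection = [3].
Therefore the hidden value is 3.

Missing value = 3.


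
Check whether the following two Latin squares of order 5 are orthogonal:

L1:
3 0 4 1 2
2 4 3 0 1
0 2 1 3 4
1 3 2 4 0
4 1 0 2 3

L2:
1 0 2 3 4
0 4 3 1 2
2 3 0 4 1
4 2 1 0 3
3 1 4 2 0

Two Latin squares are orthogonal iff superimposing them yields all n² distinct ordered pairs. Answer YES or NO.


Form the n² = 25 superimposed pairs (L1[i][j], L2[i][j]), row by row (rows and columns indexed from 0):
row 0: (3,1) (0,0) (4,2) (1,3) (2,4)
row 1: (2,0) (4,4) (3,3) (0,1) (1,2)
row 2: (0,2) (2,3) (1,0) (3,4) (4,1)
row 3: (1,4) (3,2) (2,1) (4,0) (0,3)
row 4: (4,3) (1,1) (0,4) (2,2) (3,0)
Orthogonality requires all 25 pairs distinct.
Check by first coordinate: for each symbol s of L1, list the L2 entries in the n cells where L1 = s; they must all differ.
  L1 = 0: L2 entries (in reading order) 0, 1, 2, 3, 4 — all 5 distinct ✓
  L1 = 1: L2 entries (in reading order) 3, 2, 0, 4, 1 — all 5 distinct ✓
  L1 = 2: L2 entries (in reading order) 4, 0, 3, 1, 2 — all 5 distinct ✓
  L1 = 3: L2 entries (in reading order) 1, 3, 4, 2, 0 — all 5 distinct ✓
  L1 = 4: L2 entries (in reading order) 2, 4, 1, 0, 3 — all 5 distinct ✓
Every symbol of L1 meets every symbol of L2 exactly once, so all 25 pairs are distinct (25 of 25).
Conclusion: YES.

YES


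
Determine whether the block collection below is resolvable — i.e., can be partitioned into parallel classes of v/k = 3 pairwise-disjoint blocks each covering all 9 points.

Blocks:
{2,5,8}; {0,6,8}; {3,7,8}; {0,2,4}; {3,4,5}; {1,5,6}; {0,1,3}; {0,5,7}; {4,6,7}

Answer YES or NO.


v = 9, block size k = 3, number of blocks = 9.
For resolvability, blocks must partition into parallel classes of size v/k = 3.
Total blocks must therefore be a multiple of 3: 9 = 3·3 + 0 ⇒ divisible ✓.
Consider block {0,6,8}. The only other block(s) in the collection disjoint from it are {3,4,5} — just 1 block(s). Any parallel class containing {0,6,8} would need 2 other blocks each disjoint from it, so no parallel class of size 3 can contain {0,6,8}.
Since every block must belong to some parallel class in a resolution, the collection cannot be partitioned into parallel classes.
Resolvable? NO.

NO


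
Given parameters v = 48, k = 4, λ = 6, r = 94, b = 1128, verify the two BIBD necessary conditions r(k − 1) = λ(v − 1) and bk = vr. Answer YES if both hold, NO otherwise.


Condition (i): r(k − 1) = 94·3 = 282; λ(v − 1) = 6·47 = 282. Match? YES.
Condition (ii): bk = 1128·4 = 4512; vr = 48·94 = 4512. Match? YES.
Both conditions hold? YES.

YES


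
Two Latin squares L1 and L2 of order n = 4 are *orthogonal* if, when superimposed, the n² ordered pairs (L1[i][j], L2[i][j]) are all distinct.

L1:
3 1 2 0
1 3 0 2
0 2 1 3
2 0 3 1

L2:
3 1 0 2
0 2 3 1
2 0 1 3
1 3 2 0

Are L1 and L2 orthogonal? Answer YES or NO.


Form the n² = 16 superimposed pairs (L1[i][j], L2[i][j]), row by row (rows and columns indexed from 0):
row 0: (3,3) (1,1) (2,0) (0,2)
row 1: (1,0) (3,2) (0,3) (2,1)
row 2: (0,2) (2,0) (1,1) (3,3)
row 3: (2,1) (0,3) (3,2) (1,0)
Orthogonality requires all 16 pairs distinct.
But the pair (0,2) repeats: cell (0,3) has L1 = 0, L2 = 2, and cell (2,0) has L1 = 0, L2 = 2.
A repeated pair means some other pair never occurs (only 8 distinct pairs out of 16), so the squares are not orthogonal.
Conclusion: NO.

NO


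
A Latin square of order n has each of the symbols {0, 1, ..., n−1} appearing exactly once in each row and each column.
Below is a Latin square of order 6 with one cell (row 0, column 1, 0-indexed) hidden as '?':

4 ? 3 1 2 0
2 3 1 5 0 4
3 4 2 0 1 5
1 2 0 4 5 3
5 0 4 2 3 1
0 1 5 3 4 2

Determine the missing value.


Row 0 contains symbols [0, 1, 2, 3, 4] — missing [5].
Column 1 contains symbols [0, 1, 2, 3, 4] — missing [5].
The missing symbol must appear in both missing sets; intersection = [5].
Therefore the hidden value is 5.

Missing value = 5.


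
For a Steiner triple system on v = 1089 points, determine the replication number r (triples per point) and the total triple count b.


An STS(v) is a 2-(v, 3, 1) BIBD: block size k = 3, λ = 1.
Replication: r(k − 1) = λ(v − 1) ⇒ r·2 = 1089 − 1 = 1088 ⇒ r = 544.
Block count: b = v(v − 1)/6 = 1089·1088/6 = 1184832/6 = 197472.
(Check via bk = vr: 197472·3 = 592416 = 1089·544 = 592416 ✓.)

r = 544, b = 197472.


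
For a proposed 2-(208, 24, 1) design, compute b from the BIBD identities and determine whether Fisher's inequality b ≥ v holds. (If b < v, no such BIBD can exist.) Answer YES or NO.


b = λv(v − 1)/(k(k − 1)) = 1·208·207/(24·23) = 43056/552 = 78.
Compare with v = 208: b < v, so Fisher's inequality fails.

NO


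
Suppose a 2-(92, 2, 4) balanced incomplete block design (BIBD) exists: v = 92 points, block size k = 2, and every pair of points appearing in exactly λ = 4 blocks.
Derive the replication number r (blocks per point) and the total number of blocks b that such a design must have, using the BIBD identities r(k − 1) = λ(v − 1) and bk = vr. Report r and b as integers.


Any 2-(v, k, λ) BIBD satisfies two necessary conditions:
  (i)  Each point sits in r blocks, and counting incidences through any fixed point gives r(k − 1) = λ(v − 1), so r = λ(v − 1)/(k − 1).
  (ii) Total incidences bk = vr, so b = vr/k.
Step 1: r = λ(v − 1)/(k − 1) = 4·(92 − 1)/(2 − 1) = 4·91/1 = 364/1 = 364.
Step 2: b = vr/k = 92·364/2 = 33488/2 = 16744.
Check integrality: r = 364 ∈ Z ✓, b = 16744 ∈ Z ✓.
(These identities are necessary conditions: they determine r and b for any design with these parameters, but do not by themselves prove that one exists.)

r = 364, b = 16744.


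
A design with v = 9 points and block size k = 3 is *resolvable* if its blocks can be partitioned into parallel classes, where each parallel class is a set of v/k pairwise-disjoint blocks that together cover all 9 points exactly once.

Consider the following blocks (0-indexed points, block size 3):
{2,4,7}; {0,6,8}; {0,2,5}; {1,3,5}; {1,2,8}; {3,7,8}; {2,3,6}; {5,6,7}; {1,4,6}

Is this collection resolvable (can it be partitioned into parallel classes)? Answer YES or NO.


v = 9, block size k = 3, number of blocks = 9.
For resolvability, blocks must partition into parallel classes of size v/k = 3.
Total blocks must therefore be a multiple of 3: 9 = 3·3 + 0 ⇒ divisible ✓.
Consider block {1,2,8}. The only other block(s) in the collection disjoint from it are {5,6,7} — just 1 block(s). Any parallel class containing {1,2,8} would need 2 other blocks each disjoint from it, so no parallel class of size 3 can contain {1,2,8}.
Since every block must belong to some parallel class in a resolution, the collection cannot be partitioned into parallel classes.
Resolvable? NO.

NO


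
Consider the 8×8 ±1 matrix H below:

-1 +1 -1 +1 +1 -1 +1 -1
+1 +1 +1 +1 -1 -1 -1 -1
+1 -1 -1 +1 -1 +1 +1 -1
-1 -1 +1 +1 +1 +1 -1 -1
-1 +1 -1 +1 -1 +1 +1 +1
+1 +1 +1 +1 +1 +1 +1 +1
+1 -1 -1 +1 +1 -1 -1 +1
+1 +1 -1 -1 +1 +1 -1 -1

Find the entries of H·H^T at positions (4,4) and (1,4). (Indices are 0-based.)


Row 1 of H: [1, 1, 1, 1, -1, -1, -1, -1].
Row 4 of H: [-1, 1, -1, 1, -1, 1, 1, 1].
(H·H^T)[4][4] = Σ_j H[4][j]·H[4][j] = (-1)² + (1)² + (-1)² + (1)² + (-1)² + (1)² + (1)² + (1)² = 1 + 1 + 1 + 1 + 1 + 1 + 1 + 1 = 8.
(H·H^T)[1][4] = Σ_j H[1][j]·H[4][j] = (1)·(-1) + (1)·(1) + (1)·(-1) + (1)·(1) + (-1)·(-1) + (-1)·(1) + (-1)·(1) + (-1)·(1) = -1 + 1 + -1 + 1 + 1 + -1 + -1 + -1 = -2.
Rows 1 and 4 are not orthogonal (dot product = -2 ≠ 0), so H is not a Hadamard matrix.

(4,4) entry = 8; (1,4) entry = -2.


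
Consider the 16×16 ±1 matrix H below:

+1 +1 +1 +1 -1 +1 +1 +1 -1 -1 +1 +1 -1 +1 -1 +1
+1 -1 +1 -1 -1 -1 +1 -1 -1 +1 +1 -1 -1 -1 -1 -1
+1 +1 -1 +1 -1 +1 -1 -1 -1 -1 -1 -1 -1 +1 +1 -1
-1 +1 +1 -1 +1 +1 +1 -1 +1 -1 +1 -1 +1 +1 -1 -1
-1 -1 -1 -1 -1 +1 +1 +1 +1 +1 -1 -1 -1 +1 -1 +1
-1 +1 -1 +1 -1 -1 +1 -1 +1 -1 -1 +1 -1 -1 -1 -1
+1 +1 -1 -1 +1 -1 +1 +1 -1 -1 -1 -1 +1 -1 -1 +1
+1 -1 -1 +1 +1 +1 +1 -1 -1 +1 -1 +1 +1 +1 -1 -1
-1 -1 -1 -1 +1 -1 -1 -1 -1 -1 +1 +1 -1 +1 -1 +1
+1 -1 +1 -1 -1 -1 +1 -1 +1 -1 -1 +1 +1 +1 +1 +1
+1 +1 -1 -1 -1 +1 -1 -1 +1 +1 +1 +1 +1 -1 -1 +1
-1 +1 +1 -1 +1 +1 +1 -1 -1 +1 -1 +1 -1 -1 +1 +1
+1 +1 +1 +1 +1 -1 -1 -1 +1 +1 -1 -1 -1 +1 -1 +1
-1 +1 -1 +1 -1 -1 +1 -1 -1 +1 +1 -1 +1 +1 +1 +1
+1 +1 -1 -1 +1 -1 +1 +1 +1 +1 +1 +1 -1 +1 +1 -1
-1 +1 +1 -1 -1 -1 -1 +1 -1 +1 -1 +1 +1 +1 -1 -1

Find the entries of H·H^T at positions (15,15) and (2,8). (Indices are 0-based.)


Row 2 of H: [1, 1, -1, 1, -1, 1, -1, -1, -1, -1, -1, -1, -1, 1, 1, -1].
Row 8 of H: [-1, -1, -1, -1, 1, -1, -1, -1, -1, -1, 1, 1, -1, 1, -1, 1].
Row 15 of H: [-1, 1, 1, -1, -1, -1, -1, 1, -1, 1, -1, 1, 1, 1, -1, -1].
(H·H^T)[15][15] = Σ_j H[15][j]·H[15][j] = (-1)² + (1)² + (1)² + (-1)² + (-1)² + (-1)² + (-1)² + (1)² + (-1)² + (1)² + (-1)² + (1)² + (1)² + (1)² + (-1)² + (-1)² = 1 + 1 + 1 + 1 + 1 + 1 + 1 + 1 + 1 + 1 + 1 + 1 + 1 + 1 + 1 + 1 = 16.
(H·H^T)[2][8] = Σ_j H[2][j]·H[8][j] = (1)·(-1) + (1)·(-1) + (-1)·(-1) + (1)·(-1) + (-1)·(1) + (1)·(-1) + (-1)·(-1) + (-1)·(-1) + (-1)·(-1) + (-1)·(-1) + (-1)·(1) + (-1)·(1) + (-1)·(-1) + (1)·(1) + (1)·(-1) + (-1)·(1) = -1 + -1 + 1 + -1 + -1 + -1 + 1 + 1 + 1 + 1 + -1 + -1 + 1 + 1 + -1 + -1 = -2.
Rows 2 and 8 are not orthogonal (dot product = -2 ≠ 0), so H is not a Hadamard matrix.

(15,15) entry = 16; (2,8) entry = -2.


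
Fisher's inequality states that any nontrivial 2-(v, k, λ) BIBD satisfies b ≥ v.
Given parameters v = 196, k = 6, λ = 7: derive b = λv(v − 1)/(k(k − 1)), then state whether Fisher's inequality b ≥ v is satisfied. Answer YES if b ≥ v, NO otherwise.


r = λ(v − 1)/(k − 1) = 7·195/5 = 273.
b = vr/k = 196·273/6 = 8918.
Fisher's inequality: b ≥ v ⇔ 8918 ≥ 196? YES.

YES


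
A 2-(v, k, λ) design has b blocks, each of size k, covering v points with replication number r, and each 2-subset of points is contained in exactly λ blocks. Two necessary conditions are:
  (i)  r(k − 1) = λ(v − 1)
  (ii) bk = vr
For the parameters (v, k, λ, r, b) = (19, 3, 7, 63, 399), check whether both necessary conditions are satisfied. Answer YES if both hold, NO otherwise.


Condition (i): r(k − 1) = 63·2 = 126; λ(v − 1) = 7·18 = 126. Match? YES.
Condition (ii): bk = 399·3 = 1197; vr = 19·63 = 1197. Match? YES.
Both conditions hold? YES.

YES


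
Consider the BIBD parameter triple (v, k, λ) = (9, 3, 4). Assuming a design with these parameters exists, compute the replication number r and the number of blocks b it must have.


Any 2-(v, k, λ) BIBD satisfies two necessary conditions:
  (i)  Each point sits in r blocks, and counting incidences through any fixed point gives r(k − 1) = λ(v − 1), so r = λ(v − 1)/(k − 1).
  (ii) Total incidences bk = vr, so b = vr/k.
Step 1: r = λ(v − 1)/(k − 1) = 4·(9 − 1)/(3 − 1) = 4·8/2 = 32/2 = 16.
Step 2: b = vr/k = 9·16/3 = 144/3 = 48.
Check integrality: r = 16 ∈ Z ✓, b = 48 ∈ Z ✓.
(These identities are necessary conditions: they determine r and b for any design with these parameters, but do not by themselves prove that one exists.)

r = 16, b = 48.


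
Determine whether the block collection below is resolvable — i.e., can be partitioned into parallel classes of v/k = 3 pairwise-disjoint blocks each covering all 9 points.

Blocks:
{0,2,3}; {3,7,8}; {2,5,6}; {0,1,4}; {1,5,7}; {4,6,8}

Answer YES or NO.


v = 9, block size k = 3, number of blocks = 6.
For resolvability, blocks must partition into parallel classes of size v/k = 3.
Total blocks must therefore be a multiple of 3: 6 = 3·2 + 0 ⇒ divisible ✓.
Greedy packing gives 2 candidate class(es). Each should be a full parallel class (size 3, covers all 9 points).
  Class 1 (3 blocks): {0,2,3}; {1,5,7}; {4,6,8}. Points covered: [0, 1, 2, 3, 4, 5, 6, 7, 8].
  Class 2 (3 blocks): {3,7,8}; {2,5,6}; {0,1,4}. Points covered: [0, 1, 2, 3, 4, 5, 6, 7, 8].
All classes full (size 3)? YES. All classes cover every point? YES.
Resolvable? YES.

YES


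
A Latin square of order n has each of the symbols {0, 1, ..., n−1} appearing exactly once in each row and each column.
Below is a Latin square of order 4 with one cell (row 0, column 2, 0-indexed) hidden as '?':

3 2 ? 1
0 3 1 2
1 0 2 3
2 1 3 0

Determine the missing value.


Row 0 contains symbols [1, 2, 3] — missing [0].
Column 2 contains symbols [1, 2, 3] — missing [0].
The missing symbol must appear in both missing sets; intersection = [0].
Therefore the hidden value is 0.

Missing value = 0.


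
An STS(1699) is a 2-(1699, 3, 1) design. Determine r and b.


An STS(v) is a 2-(v, 3, 1) BIBD: block size k = 3, λ = 1.
Replication: r(k − 1) = λ(v − 1) ⇒ r·2 = 1699 − 1 = 1698 ⇒ r = 849.
Block count: bk = vr ⇒ b·3 = 1699·849 = 1442451 ⇒ b = 480817.

r = 849, b = 480817.


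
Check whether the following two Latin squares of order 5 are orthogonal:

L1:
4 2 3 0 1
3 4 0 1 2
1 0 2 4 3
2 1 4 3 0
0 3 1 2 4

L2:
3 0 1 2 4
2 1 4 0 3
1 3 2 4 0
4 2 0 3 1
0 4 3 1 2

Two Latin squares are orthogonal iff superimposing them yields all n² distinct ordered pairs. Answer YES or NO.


Form the n² = 25 superimposed pairs (L1[i][j], L2[i][j]), row by row (rows and columns indexed from 0):
row 0: (4,3) (2,0) (3,1) (0,2) (1,4)
row 1: (3,2) (4,1) (0,4) (1,0) (2,3)
row 2: (1,1) (0,3) (2,2) (4,4) (3,0)
row 3: (2,4) (1,2) (4,0) (3,3) (0,1)
row 4: (0,0) (3,4) (1,3) (2,1) (4,2)
Orthogonality requires all 25 pairs distinct.
Check by first coordinate: for each symbol s of L1, list the L2 entries in the n cells where L1 = s; they must all differ.
  L1 = 0: L2 entries (in reading order) 2, 4, 3, 1, 0 — all 5 distinct ✓
  L1 = 1: L2 entries (in reading order) 4, 0, 1, 2, 3 — all 5 distinct ✓
  L1 = 2: L2 entries (in reading order) 0, 3, 2, 4, 1 — all 5 distinct ✓
  L1 = 3: L2 entries (in reading order) 1, 2, 0, 3, 4 — all 5 distinct ✓
  L1 = 4: L2 entries (in reading order) 3, 1, 4, 0, 2 — all 5 distinct ✓
Every symbol of L1 meets every symbol of L2 exactly once, so all 25 pairs are distinct (25 of 25).
Conclusion: YES.

YES


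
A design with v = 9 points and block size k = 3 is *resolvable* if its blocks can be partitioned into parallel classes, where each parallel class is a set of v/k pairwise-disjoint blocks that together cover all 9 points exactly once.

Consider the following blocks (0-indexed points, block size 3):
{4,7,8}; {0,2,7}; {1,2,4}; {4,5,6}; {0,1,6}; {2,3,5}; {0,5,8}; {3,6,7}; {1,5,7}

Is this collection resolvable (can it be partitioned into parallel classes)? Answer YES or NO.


v = 9, block size k = 3, number of blocks = 9.
For resolvability, blocks must partition into parallel classes of size v/k = 3.
Total blocks must therefore be a multiple of 3: 9 = 3·3 + 0 ⇒ divisible ✓.
Consider block {0,2,7}. The only other block(s) in the collection disjoint from it are {4,5,6} — just 1 block(s). Any parallel class containing {0,2,7} would need 2 other blocks each disjoint from it, so no parallel class of size 3 can contain {0,2,7}.
Since every block must belong to some parallel class in a resolution, the collection cannot be partitioned into parallel classes.
Resolvable? NO.

NO


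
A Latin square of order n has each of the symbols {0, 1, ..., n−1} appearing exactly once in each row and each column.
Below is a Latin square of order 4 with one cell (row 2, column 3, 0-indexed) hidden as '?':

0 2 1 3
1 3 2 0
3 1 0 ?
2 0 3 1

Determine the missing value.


Row 2 contains symbols [0, 1, 3] — missing [2].
Column 3 contains symbols [0, 1, 3] — missing [2].
The missing symbol must appear in both missing sets; intersection = [2].
Therefore the hidden value is 2.

Missing value = 2.


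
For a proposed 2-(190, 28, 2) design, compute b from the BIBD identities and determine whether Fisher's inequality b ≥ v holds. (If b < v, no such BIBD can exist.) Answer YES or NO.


b = λv(v − 1)/(k(k − 1)) = 2·190·189/(28·27) = 71820/756 = 95.
Compare with v = 190: b < v, so Fisher's inequality fails.

NO


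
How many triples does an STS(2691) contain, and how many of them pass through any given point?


An STS(v) is a 2-(v, 3, 1) BIBD: block size k = 3, λ = 1.
Replication: r(k − 1) = λ(v − 1) ⇒ r·2 = 2691 − 1 = 2690 ⇒ r = 1345.
Block count: bk = vr ⇒ b·3 = 2691·1345 = 3619395 ⇒ b = 1206465.

r = 1345, b = 1206465.


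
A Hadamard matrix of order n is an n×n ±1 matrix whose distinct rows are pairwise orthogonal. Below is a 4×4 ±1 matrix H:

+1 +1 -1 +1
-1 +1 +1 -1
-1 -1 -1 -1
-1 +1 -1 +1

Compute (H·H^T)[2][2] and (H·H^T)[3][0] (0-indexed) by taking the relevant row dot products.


Row 0 of H: [1, 1, -1, 1].
Row 2 of H: [-1, -1, -1, -1].
Row 3 of H: [-1, 1, -1, 1].
(H·H^T)[2][2] = Σ_j H[2][j]·H[2][j] = (-1)² + (-1)² + (-1)² + (-1)² = 1 + 1 + 1 + 1 = 4.
(H·H^T)[3][0] = Σ_j H[3][j]·H[0][j] = (-1)·(1) + (1)·(1) + (-1)·(-1) + (1)·(1) = -1 + 1 + 1 + 1 = 2.
Rows 3 and 0 are not orthogonal (dot product = 2 ≠ 0), so H is not a Hadamard matrix.

(2,2) entry = 4; (3,0) entry = 2.


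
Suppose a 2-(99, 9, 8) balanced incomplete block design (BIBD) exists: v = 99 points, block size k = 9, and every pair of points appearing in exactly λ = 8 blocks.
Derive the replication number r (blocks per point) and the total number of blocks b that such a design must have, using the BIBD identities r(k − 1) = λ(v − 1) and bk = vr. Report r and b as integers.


Any 2-(v, k, λ) BIBD satisfies two necessary conditions:
  (i)  Each point sits in r blocks, and counting incidences through any fixed point gives r(k − 1) = λ(v − 1), so r = λ(v − 1)/(k − 1).
  (ii) Total incidences bk = vr, so b = vr/k.
Step 1: r = λ(v − 1)/(k − 1) = 8·(99 − 1)/(9 − 1) = 8·98/8 = 784/8 = 98.
Step 2: b = vr/k = 99·98/9 = 9702/9 = 1078.
Check integrality: r = 98 ∈ Z ✓, b = 1078 ∈ Z ✓.
(These identities are necessary conditions: they determine r and b for any design with these parameters, but do not by themselves prove that one exists.)

r = 98, b = 1078.
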